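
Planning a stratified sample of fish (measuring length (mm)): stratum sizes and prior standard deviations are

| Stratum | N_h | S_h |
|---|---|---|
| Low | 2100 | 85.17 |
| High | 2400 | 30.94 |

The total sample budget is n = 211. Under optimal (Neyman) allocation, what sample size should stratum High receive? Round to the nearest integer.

62

Neyman allocation: n_h = n · N_h S_h / Σ N_i S_i, with n = 211.
  stratum Low: N_h·S_h = 2100·85.17 = 178857.00
  stratum High: N_h·S_h = 2400·30.94 = 74256.00
Σ N_h S_h = 253113.00
n for stratum High = 211·74256.00/253113.00 = 61.901 → 62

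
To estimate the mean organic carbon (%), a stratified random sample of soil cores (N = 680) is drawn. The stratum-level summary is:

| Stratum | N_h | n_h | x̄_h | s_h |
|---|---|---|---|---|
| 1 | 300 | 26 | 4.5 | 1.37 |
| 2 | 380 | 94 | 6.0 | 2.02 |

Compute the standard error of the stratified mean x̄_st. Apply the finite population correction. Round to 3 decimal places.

V̂(x̄_st) = Σ W_h² (1 − n_h/N_h) s_h²/n_h, with W_h = N_h/N and N = 680:
  stratum 1: (300/680)²·(1 − 26/300)·1.37²/26 = 0.0128328
  stratum 2: (380/680)²·(1 − 94/380)·2.02²/94 = 0.0102025
V̂(x̄_st) = 0.0230353
SE(x̄_st) = √0.0230353 = 0.151774

SE(x̄_st) ≈ 0.152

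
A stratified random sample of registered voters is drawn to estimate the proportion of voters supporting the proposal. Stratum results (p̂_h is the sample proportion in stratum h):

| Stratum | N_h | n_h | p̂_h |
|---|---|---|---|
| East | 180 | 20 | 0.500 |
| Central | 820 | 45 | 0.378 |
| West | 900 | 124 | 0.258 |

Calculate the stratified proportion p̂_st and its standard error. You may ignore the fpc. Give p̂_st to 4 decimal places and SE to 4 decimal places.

p̂_st ≈ 0.3327, SE ≈ 0.0382

N = 1900; stratum weights W_h = N_h/N.
p̂_st = Σ W_h p̂_h = (180·0.500 + 820·0.378 + 900·0.258)/1900 = 0.33272
V̂(p̂_st) = Σ W_h² p̂_h(1−p̂_h)/(n_h−1):
  stratum East: (180/1900)²·0.500·0.500/19 = 0.000118093
  stratum Central: (820/1900)²·0.378·0.622/44 = 0.000995291
  stratum West: (900/1900)²·0.258·0.742/123 = 0.000349218
V̂(p̂_st) = 0.0014626; SE = √V̂ = 0.038244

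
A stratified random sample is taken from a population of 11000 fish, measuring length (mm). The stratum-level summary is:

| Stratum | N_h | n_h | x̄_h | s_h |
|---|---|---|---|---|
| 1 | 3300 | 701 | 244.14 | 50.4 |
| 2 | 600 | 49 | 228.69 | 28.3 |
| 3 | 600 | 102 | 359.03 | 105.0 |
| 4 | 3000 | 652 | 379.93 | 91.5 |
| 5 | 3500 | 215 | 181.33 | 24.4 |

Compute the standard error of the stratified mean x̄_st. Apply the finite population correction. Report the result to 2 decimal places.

V̂(x̄_st) = Σ W_h² (1 − n_h/N_h) s_h²/n_h, with W_h = N_h/N and N = 11000:
  stratum 1: (3300/11000)²·(1 − 701/3300)·50.4²/701 = 0.256849
  stratum 2: (600/11000)²·(1 − 49/600)·28.3²/49 = 0.0446575
  stratum 3: (600/11000)²·(1 − 102/600)·105.0²/102 = 0.266915
  stratum 4: (3000/11000)²·(1 − 652/3000)·91.5²/652 = 0.74753
  stratum 5: (3500/11000)²·(1 − 215/3500)·24.4²/215 = 0.263123
V̂(x̄_st) = 1.57908
SE(x̄_st) = √1.57908 = 1.25661

SE(x̄_st) ≈ 1.26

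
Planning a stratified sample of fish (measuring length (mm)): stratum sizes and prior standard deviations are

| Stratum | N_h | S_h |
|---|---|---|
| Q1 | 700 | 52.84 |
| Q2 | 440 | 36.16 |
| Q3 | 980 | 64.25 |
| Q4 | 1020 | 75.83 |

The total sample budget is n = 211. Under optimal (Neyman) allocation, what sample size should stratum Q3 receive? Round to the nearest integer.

Neyman allocation: n_h = n · N_h S_h / Σ N_i S_i, with n = 211.
  stratum Q1: N_h·S_h = 700·52.84 = 36988.00
  stratum Q2: N_h·S_h = 440·36.16 = 15910.40
  stratum Q3: N_h·S_h = 980·64.25 = 62965.00
  stratum Q4: N_h·S_h = 1020·75.83 = 77346.60
Σ N_h S_h = 193210.00
n for stratum Q3 = 211·62965.00/193210.00 = 68.763 → 69

69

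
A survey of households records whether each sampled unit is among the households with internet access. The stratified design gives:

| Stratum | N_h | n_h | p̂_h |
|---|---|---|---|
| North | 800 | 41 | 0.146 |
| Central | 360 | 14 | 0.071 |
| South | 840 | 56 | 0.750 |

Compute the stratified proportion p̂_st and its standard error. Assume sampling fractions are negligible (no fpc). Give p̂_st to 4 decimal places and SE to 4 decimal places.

N = 2000; stratum weights W_h = N_h/N.
p̂_st = Σ W_h p̂_h = (800·0.146 + 360·0.071 + 840·0.750)/2000 = 0.38618
V̂(p̂_st) = Σ W_h² p̂_h(1−p̂_h)/(n_h−1):
  stratum North: (800/2000)²·0.146·0.854/40 = 0.000498736
  stratum Central: (360/2000)²·0.071·0.929/13 = 0.00016439
  stratum South: (840/2000)²·0.750·0.250/55 = 0.000601364
V̂(p̂_st) = 0.00126449; SE = √V̂ = 0.0355597

p̂_st ≈ 0.3862, SE ≈ 0.0356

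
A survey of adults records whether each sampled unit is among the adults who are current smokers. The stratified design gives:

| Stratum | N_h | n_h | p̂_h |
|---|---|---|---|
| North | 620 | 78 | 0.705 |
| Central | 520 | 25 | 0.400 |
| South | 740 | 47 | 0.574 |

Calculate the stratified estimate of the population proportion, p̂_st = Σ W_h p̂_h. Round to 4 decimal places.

N = 1880; stratum weights W_h = N_h/N.
p̂_st = Σ W_h p̂_h = (620·0.705 + 520·0.400 + 740·0.574)/1880 = 0.56907

p̂_st ≈ 0.5691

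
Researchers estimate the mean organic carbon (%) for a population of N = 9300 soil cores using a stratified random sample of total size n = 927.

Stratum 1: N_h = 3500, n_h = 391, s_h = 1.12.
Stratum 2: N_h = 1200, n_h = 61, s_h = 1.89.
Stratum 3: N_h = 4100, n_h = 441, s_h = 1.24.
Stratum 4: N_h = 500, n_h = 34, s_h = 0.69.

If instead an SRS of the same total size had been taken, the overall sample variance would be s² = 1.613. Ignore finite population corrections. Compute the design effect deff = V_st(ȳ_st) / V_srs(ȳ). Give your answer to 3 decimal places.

V̂(ȳ_st) = Σ W_h² s_h²/n_h, with W_h = N_h/N and N = 9300:
  stratum 1: (3500/9300)²·1.12²/391 = 0.000454391
  stratum 2: (1200/9300)²·1.89²/61 = 0.000974968
  stratum 3: (4100/9300)²·1.24²/441 = 0.000677652
  stratum 4: (500/9300)²·0.69²/34 = 4.04756e-05
V_st = 0.00214749
V_srs = s²/n = 1.613/927 = 0.00174002
deff = V_st / V_srs = 0.00214749/0.00174002 = 1.2342

deff ≈ 1.234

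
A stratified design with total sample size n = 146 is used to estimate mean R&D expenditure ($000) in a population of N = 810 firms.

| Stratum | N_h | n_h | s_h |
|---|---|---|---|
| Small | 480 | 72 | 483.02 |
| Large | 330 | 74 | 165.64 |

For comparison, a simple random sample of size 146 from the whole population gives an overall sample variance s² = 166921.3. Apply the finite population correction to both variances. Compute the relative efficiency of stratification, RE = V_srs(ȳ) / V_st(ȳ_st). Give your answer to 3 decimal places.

RE ≈ 0.923

V̂(ȳ_st) = Σ W_h² (1 − n_h/N_h) s_h²/n_h, with W_h = N_h/N and N = 810:
  stratum Small: (480/810)²·(1 − 72/480)·483.02²/72 = 967.229
  stratum Large: (330/810)²·(1 − 74/330)·165.64²/74 = 47.74
V_st = 1014.97
V_srs = (1 − 146/810)·166921.3/146 = 937.221
Relative efficiency = V_srs / V_st = 937.221/1014.97 = 0.9234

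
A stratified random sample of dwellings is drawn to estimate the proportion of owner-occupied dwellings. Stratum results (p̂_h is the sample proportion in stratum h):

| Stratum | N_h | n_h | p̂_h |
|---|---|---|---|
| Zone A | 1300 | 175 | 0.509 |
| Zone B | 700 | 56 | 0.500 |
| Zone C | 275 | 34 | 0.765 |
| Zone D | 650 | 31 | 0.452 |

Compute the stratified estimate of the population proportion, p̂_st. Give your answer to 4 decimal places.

N = 2925; stratum weights W_h = N_h/N.
p̂_st = Σ W_h p̂_h = (1300·0.509 + 700·0.500 + 275·0.765 + 650·0.452)/2925 = 0.51825

p̂_st ≈ 0.5182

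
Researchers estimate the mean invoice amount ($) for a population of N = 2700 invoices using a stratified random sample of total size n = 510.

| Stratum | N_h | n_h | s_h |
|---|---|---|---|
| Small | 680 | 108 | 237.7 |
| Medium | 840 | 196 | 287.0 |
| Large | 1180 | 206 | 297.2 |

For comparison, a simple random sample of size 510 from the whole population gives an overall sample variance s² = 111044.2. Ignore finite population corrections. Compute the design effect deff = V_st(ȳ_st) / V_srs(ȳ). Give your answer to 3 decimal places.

deff ≈ 0.715

V̂(ȳ_st) = Σ W_h² s_h²/n_h, with W_h = N_h/N and N = 2700:
  stratum Small: (680/2700)²·237.7²/108 = 33.1837
  stratum Medium: (840/2700)²·287.0²/196 = 40.676
  stratum Large: (1180/2700)²·297.2²/206 = 81.8968
V_st = 155.757
V_srs = s²/n = 111044.2/510 = 217.734
deff = V_st / V_srs = 155.757/217.734 = 0.7154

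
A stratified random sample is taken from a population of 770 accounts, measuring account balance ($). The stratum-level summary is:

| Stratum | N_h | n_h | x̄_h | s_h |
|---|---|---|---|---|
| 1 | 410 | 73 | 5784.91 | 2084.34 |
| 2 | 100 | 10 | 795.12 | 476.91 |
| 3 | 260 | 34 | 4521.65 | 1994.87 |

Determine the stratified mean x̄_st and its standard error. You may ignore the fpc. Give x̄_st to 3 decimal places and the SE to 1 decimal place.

x̄_st = Σ W_h x̄_h = (410·5784.91 + 100·795.12 + 260·4521.65)/770 = 4710.33000
V̂(x̄_st) = Σ W_h² s_h²/n_h, with W_h = N_h/N and N = 770:
  stratum 1: (410/770)²·2084.34²/73 = 16873.3
  stratum 2: (100/770)²·476.91²/10 = 383.611
  stratum 3: (260/770)²·1994.87²/34 = 13344.9
V̂(x̄_st) = 30601.8
SE(x̄_st) = √30601.8 = 174.934

x̄_st ≈ 4710.330, SE ≈ 174.9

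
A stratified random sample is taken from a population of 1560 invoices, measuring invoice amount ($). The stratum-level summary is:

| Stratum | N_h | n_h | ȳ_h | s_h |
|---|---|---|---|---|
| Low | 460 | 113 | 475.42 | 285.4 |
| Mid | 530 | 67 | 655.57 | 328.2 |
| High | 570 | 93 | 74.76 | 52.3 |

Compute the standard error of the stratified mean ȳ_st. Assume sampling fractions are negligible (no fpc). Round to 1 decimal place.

V̂(ȳ_st) = Σ W_h² s_h²/n_h, with W_h = N_h/N and N = 1560:
  stratum Low: (460/1560)²·285.4²/113 = 62.6752
  stratum Mid: (530/1560)²·328.2²/67 = 185.569
  stratum High: (570/1560)²·52.3²/93 = 3.92664
V̂(ȳ_st) = 252.171
SE(ȳ_st) = √252.171 = 15.8799

SE(ȳ_st) ≈ 15.9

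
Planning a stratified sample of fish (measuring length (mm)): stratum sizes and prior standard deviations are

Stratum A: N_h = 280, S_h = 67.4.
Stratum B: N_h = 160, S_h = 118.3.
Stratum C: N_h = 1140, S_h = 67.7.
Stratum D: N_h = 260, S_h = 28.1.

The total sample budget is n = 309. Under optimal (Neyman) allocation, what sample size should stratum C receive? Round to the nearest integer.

195

Neyman allocation: n_h = n · N_h S_h / Σ N_i S_i, with n = 309.
  stratum A: N_h·S_h = 280·67.4 = 18872.00
  stratum B: N_h·S_h = 160·118.3 = 18928.00
  stratum C: N_h·S_h = 1140·67.7 = 77178.00
  stratum D: N_h·S_h = 260·28.1 = 7306.00
Σ N_h S_h = 122284.00
n for stratum C = 309·77178.00/122284.00 = 195.021 → 195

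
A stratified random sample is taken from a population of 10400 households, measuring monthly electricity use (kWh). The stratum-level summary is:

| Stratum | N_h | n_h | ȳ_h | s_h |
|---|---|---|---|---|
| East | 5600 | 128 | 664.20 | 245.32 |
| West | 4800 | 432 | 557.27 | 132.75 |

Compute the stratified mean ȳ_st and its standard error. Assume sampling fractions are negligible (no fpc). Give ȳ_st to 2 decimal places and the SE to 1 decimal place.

ȳ_st = Σ W_h ȳ_h = (5600·664.20 + 4800·557.27)/10400 = 614.84769
V̂(ȳ_st) = Σ W_h² s_h²/n_h, with W_h = N_h/N and N = 10400:
  stratum East: (5600/10400)²·245.32²/128 = 136.322
  stratum West: (4800/10400)²·132.75²/432 = 8.68963
V̂(ȳ_st) = 145.011
SE(ȳ_st) = √145.011 = 12.0421

ȳ_st ≈ 614.85, SE ≈ 12.0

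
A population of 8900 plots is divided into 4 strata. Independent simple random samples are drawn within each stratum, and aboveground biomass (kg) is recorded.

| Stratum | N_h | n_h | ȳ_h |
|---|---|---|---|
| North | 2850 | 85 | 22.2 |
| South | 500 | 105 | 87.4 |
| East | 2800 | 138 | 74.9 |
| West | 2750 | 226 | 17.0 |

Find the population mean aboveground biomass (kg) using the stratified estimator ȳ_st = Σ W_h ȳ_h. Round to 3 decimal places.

ȳ_st ≈ 40.836

N = Σ N_h = 8900. Stratum weights W_h = N_h/N.
ȳ_st = (2850·22.2 + 500·87.4 + 2800·74.9 + 2750·17.0) / 8900 = 40.83596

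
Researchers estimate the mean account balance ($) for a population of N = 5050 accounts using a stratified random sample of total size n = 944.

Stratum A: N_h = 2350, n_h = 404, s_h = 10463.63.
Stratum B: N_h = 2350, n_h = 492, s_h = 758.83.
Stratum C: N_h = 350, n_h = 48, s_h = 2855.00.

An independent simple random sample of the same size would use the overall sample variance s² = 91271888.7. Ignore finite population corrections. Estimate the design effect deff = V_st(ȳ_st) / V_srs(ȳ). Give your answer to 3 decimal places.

V̂(ȳ_st) = Σ W_h² s_h²/n_h, with W_h = N_h/N and N = 5050:
  stratum A: (2350/5050)²·10463.63²/404 = 58686.2
  stratum B: (2350/5050)²·758.83²/492 = 253.441
  stratum C: (350/5050)²·2855.00²/48 = 815.688
V_st = 59755.4
V_srs = s²/n = 91271888.7/944 = 96686.3
deff = V_st / V_srs = 59755.4/96686.3 = 0.6180

deff ≈ 0.618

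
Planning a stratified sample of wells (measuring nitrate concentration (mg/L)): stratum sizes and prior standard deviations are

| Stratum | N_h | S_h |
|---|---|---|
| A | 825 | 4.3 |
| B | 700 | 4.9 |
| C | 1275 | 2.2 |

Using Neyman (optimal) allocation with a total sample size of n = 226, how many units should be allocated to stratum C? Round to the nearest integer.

Neyman allocation: n_h = n · N_h S_h / Σ N_i S_i, with n = 226.
  stratum A: N_h·S_h = 825·4.3 = 3547.50
  stratum B: N_h·S_h = 700·4.9 = 3430.00
  stratum C: N_h·S_h = 1275·2.2 = 2805.00
Σ N_h S_h = 9782.50
n for stratum C = 226·2805.00/9782.50 = 64.802 → 65

65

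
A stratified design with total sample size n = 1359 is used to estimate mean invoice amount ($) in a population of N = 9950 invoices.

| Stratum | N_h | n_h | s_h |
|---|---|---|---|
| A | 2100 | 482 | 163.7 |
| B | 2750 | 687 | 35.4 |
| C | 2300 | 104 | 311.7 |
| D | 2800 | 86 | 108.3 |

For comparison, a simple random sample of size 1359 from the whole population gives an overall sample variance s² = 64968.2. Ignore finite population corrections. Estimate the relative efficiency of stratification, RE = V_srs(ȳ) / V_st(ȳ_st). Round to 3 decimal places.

RE ≈ 0.755

V̂(ȳ_st) = Σ W_h² s_h²/n_h, with W_h = N_h/N and N = 9950:
  stratum A: (2100/9950)²·163.7²/482 = 2.47653
  stratum B: (2750/9950)²·35.4²/687 = 0.139338
  stratum C: (2300/9950)²·311.7²/104 = 49.9171
  stratum D: (2800/9950)²·108.3²/86 = 10.8001
V_st = 63.3331
V_srs = s²/n = 64968.2/1359 = 47.8059
Relative efficiency = V_srs / V_st = 47.8059/63.3331 = 0.7548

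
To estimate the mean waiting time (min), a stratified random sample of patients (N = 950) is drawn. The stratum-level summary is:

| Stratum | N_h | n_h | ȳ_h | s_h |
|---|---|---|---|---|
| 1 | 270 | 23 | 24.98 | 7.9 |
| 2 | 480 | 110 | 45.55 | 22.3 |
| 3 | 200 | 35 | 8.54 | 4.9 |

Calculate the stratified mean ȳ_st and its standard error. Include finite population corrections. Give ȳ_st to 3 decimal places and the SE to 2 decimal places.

ȳ_st = Σ W_h ȳ_h = (270·24.98 + 480·45.55 + 200·8.54)/950 = 31.91221
V̂(ȳ_st) = Σ W_h² (1 − n_h/N_h) s_h²/n_h, with W_h = N_h/N and N = 950:
  stratum 1: (270/950)²·(1 − 23/270)·7.9²/23 = 0.200512
  stratum 2: (480/950)²·(1 − 110/480)·22.3²/110 = 0.889637
  stratum 3: (200/950)²·(1 − 35/200)·4.9²/35 = 0.0250837
V̂(ȳ_st) = 1.11523
SE(ȳ_st) = √1.11523 = 1.05605

ȳ_st ≈ 31.912, SE ≈ 1.06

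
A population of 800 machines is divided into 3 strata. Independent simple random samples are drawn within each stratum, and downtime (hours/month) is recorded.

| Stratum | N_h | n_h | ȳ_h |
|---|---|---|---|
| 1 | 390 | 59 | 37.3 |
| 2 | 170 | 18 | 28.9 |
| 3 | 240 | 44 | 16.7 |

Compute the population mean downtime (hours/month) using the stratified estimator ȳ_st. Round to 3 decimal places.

ȳ_st ≈ 29.335

N = Σ N_h = 800. Stratum weights W_h = N_h/N.
ȳ_st = (390·37.3 + 170·28.9 + 240·16.7) / 800 = 29.33500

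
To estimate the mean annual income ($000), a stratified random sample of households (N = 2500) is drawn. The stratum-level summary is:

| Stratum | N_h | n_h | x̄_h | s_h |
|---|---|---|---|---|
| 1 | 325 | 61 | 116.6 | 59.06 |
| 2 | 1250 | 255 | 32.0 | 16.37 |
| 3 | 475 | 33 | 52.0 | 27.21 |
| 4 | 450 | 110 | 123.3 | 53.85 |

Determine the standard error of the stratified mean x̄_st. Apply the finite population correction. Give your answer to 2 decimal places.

V̂(x̄_st) = Σ W_h² (1 − n_h/N_h) s_h²/n_h, with W_h = N_h/N and N = 2500:
  stratum 1: (325/2500)²·(1 − 61/325)·59.06²/61 = 0.78499
  stratum 2: (1250/2500)²·(1 − 255/1250)·16.37²/255 = 0.209127
  stratum 3: (475/2500)²·(1 − 33/475)·27.21²/33 = 0.753666
  stratum 4: (450/2500)²·(1 − 110/450)·53.85²/110 = 0.645342
V̂(x̄_st) = 2.39313
SE(x̄_st) = √2.39313 = 1.54697

SE(x̄_st) ≈ 1.55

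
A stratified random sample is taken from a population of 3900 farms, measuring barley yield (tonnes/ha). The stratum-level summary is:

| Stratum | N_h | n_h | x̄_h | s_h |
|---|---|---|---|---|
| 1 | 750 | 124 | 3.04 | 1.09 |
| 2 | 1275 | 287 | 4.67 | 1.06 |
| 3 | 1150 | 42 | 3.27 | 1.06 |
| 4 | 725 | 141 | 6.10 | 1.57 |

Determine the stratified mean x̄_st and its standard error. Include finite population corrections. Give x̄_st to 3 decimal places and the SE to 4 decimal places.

x̄_st ≈ 4.210, SE ≈ 0.0579

x̄_st = Σ W_h x̄_h = (750·3.04 + 1275·4.67 + 1150·3.27 + 725·6.10)/3900 = 4.20955
V̂(x̄_st) = Σ W_h² (1 − n_h/N_h) s_h²/n_h, with W_h = N_h/N and N = 3900:
  stratum 1: (750/3900)²·(1 − 124/750)·1.09²/124 = 0.000295759
  stratum 2: (1275/3900)²·(1 − 287/1275)·1.06²/287 = 0.000324241
  stratum 3: (1150/3900)²·(1 − 42/1150)·1.06²/42 = 0.00224115
  stratum 4: (725/3900)²·(1 − 141/725)·1.57²/141 = 0.000486633
V̂(x̄_st) = 0.00334778
SE(x̄_st) = √0.00334778 = 0.05786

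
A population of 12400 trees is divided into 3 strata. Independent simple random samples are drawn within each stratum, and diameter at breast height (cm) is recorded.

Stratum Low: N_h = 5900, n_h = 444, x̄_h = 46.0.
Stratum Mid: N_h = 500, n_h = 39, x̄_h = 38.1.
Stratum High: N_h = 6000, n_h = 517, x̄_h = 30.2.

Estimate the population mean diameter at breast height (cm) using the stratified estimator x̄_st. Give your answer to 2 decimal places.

N = Σ N_h = 12400. Stratum weights W_h = N_h/N.
x̄_st = (5900·46.0 + 500·38.1 + 6000·30.2) / 12400 = 38.0363

x̄_st ≈ 38.04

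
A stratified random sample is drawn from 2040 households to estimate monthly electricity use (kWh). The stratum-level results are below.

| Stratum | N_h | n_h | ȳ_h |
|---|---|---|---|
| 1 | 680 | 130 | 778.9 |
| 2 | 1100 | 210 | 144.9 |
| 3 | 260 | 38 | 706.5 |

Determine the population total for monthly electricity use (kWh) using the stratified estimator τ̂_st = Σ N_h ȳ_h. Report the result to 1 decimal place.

τ̂_st ≈ 872732.0

τ̂_st = Σ N_h ȳ_h = 680·778.9 + 1100·144.9 + 260·706.5 = 872732.0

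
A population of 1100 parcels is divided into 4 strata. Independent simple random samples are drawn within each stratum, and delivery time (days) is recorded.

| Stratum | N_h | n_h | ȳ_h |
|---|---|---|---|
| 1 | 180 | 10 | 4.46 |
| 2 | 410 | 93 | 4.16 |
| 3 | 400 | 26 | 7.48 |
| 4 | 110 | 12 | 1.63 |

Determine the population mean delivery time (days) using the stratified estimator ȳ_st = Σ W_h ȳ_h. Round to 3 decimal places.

ȳ_st ≈ 5.163

N = Σ N_h = 1100. Stratum weights W_h = N_h/N.
ȳ_st = (180·4.46 + 410·4.16 + 400·7.48 + 110·1.63) / 1100 = 5.16336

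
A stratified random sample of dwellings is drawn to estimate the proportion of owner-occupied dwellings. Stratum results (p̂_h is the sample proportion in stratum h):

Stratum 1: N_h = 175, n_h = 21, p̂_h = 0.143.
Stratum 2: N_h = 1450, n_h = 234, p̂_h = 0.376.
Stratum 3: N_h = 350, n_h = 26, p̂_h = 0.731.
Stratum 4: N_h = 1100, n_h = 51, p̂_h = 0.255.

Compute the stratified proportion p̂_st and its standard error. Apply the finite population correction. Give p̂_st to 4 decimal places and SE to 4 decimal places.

N = 3075; stratum weights W_h = N_h/N.
p̂_st = Σ W_h p̂_h = (175·0.143 + 1450·0.376 + 350·0.731 + 1100·0.255)/3075 = 0.35986
V̂(p̂_st) = Σ W_h² (1 − n_h/N_h) p̂_h(1−p̂_h)/(n_h−1):
  stratum 1: (175/3075)²·(1 − 21/175)·0.143·0.857/20 = 1.74645e-05
  stratum 2: (1450/3075)²·(1 − 234/1450)·0.376·0.624/233 = 0.000187771
  stratum 3: (350/3075)²·(1 − 26/350)·0.731·0.269/25 = 9.43306e-05
  stratum 4: (1100/3075)²·(1 − 51/1100)·0.255·0.745/50 = 0.000463665
V̂(p̂_st) = 0.000763231; SE = √V̂ = 0.0276266

p̂_st ≈ 0.3599, SE ≈ 0.0276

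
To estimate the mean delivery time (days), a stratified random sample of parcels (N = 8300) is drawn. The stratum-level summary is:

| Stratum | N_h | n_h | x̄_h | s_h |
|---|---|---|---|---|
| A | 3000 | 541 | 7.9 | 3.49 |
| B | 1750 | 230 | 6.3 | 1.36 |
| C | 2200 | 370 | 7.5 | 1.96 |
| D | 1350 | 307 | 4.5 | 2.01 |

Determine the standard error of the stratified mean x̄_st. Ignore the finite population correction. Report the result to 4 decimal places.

V̂(x̄_st) = Σ W_h² s_h²/n_h, with W_h = N_h/N and N = 8300:
  stratum A: (3000/8300)²·3.49²/541 = 0.0029413
  stratum B: (1750/8300)²·1.36²/230 = 0.000357495
  stratum C: (2200/8300)²·1.96²/370 = 0.000729457
  stratum D: (1350/8300)²·2.01²/307 = 0.000348149
V̂(x̄_st) = 0.0043764
SE(x̄_st) = √0.0043764 = 0.0661544

SE(x̄_st) ≈ 0.0662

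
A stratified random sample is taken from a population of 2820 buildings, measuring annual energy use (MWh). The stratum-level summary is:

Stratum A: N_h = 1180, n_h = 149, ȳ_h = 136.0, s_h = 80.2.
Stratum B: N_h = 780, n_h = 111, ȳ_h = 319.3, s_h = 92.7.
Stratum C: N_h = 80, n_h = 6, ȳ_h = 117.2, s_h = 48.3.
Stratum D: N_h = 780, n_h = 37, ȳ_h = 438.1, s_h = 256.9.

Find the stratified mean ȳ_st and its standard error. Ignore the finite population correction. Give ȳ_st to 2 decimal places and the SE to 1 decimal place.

ȳ_st ≈ 269.73, SE ≈ 12.3

ȳ_st = Σ W_h ȳ_h = (1180·136.0 + 780·319.3 + 80·117.2 + 780·438.1)/2820 = 269.72624
V̂(ȳ_st) = Σ W_h² s_h²/n_h, with W_h = N_h/N and N = 2820:
  stratum A: (1180/2820)²·80.2²/149 = 7.55837
  stratum B: (780/2820)²·92.7²/111 = 5.92281
  stratum C: (80/2820)²·48.3²/6 = 0.312914
  stratum D: (780/2820)²·256.9²/37 = 136.464
V̂(ȳ_st) = 150.258
SE(ȳ_st) = √150.258 = 12.258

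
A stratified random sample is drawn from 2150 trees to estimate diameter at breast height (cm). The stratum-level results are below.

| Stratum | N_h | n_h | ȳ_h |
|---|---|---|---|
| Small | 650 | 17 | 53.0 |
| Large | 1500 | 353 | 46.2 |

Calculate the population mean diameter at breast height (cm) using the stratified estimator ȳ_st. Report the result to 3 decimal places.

ȳ_st ≈ 48.256

N = Σ N_h = 2150. Stratum weights W_h = N_h/N.
ȳ_st = (650·53.0 + 1500·46.2) / 2150 = 48.25581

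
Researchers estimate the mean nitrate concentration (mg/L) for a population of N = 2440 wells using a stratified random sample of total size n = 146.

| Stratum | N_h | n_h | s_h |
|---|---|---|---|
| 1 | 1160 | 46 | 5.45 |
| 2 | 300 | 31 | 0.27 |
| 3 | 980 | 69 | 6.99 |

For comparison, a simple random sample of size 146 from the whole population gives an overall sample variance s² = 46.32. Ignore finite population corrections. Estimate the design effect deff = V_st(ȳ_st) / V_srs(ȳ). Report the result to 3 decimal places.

deff ≈ 0.820

V̂(ȳ_st) = Σ W_h² s_h²/n_h, with W_h = N_h/N and N = 2440:
  stratum 1: (1160/2440)²·5.45²/46 = 0.145939
  stratum 2: (300/2440)²·0.27²/31 = 3.55491e-05
  stratum 3: (980/2440)²·6.99²/69 = 0.114229
V_st = 0.260204
V_srs = s²/n = 46.32/146 = 0.31726
deff = V_st / V_srs = 0.260204/0.31726 = 0.8202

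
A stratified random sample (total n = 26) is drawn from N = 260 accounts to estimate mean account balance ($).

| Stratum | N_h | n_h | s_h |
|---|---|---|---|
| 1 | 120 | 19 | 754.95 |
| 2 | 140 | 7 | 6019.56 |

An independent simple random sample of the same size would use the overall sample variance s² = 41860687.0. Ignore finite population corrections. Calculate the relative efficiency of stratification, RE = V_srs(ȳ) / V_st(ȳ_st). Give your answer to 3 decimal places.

V̂(ȳ_st) = Σ W_h² s_h²/n_h, with W_h = N_h/N and N = 260:
  stratum 1: (120/260)²·754.95²/19 = 6389.97
  stratum 2: (140/260)²·6019.56²/7 = 1.50086e+06
V_st = 1.50725e+06
V_srs = s²/n = 41860687.0/26 = 1.61003e+06
Relative efficiency = V_srs / V_st = 1.61003e+06/1.50725e+06 = 1.0682

RE ≈ 1.068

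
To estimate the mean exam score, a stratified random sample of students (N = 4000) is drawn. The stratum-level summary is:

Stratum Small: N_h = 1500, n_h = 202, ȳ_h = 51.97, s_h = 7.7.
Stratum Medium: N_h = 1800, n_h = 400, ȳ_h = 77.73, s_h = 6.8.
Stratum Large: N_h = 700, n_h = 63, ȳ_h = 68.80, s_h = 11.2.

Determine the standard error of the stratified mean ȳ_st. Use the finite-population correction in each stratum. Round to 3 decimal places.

SE(ȳ_st) ≈ 0.331

V̂(ȳ_st) = Σ W_h² (1 − n_h/N_h) s_h²/n_h, with W_h = N_h/N and N = 4000:
  stratum Small: (1500/4000)²·(1 − 202/1500)·7.7²/202 = 0.0357171
  stratum Medium: (1800/4000)²·(1 − 400/1800)·6.8²/400 = 0.018207
  stratum Large: (700/4000)²·(1 − 63/700)·11.2²/63 = 0.0554898
V̂(ȳ_st) = 0.109414
SE(ȳ_st) = √0.109414 = 0.330778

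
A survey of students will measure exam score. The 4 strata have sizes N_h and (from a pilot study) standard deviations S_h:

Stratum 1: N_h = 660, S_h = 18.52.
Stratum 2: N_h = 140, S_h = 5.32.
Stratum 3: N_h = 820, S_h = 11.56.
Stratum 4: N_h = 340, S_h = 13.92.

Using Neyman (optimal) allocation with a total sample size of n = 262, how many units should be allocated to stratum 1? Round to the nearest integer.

Neyman allocation: n_h = n · N_h S_h / Σ N_i S_i, with n = 262.
  stratum 1: N_h·S_h = 660·18.52 = 12223.20
  stratum 2: N_h·S_h = 140·5.32 = 744.80
  stratum 3: N_h·S_h = 820·11.56 = 9479.20
  stratum 4: N_h·S_h = 340·13.92 = 4732.80
Σ N_h S_h = 27180.00
n for stratum 1 = 262·12223.20/27180.00 = 117.825 → 118

118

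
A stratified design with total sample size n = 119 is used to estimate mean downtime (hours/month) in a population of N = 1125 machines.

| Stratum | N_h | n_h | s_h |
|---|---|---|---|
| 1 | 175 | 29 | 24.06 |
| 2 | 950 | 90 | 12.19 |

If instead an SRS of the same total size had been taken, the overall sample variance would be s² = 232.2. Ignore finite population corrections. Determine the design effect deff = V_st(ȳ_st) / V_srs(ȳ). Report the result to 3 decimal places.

V̂(ȳ_st) = Σ W_h² s_h²/n_h, with W_h = N_h/N and N = 1125:
  stratum 1: (175/1125)²·24.06²/29 = 0.483019
  stratum 2: (950/1125)²·12.19²/90 = 1.17735
V_st = 1.66037
V_srs = s²/n = 232.2/119 = 1.95126
deff = V_st / V_srs = 1.66037/1.95126 = 0.8509

deff ≈ 0.851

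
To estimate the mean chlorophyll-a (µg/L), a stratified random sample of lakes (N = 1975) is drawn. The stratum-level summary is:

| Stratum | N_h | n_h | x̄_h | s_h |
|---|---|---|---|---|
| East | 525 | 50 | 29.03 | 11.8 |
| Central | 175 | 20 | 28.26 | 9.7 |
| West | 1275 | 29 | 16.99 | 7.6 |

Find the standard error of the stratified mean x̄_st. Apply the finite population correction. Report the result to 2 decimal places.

SE(x̄_st) ≈ 1.01

V̂(x̄_st) = Σ W_h² (1 − n_h/N_h) s_h²/n_h, with W_h = N_h/N and N = 1975:
  stratum East: (525/1975)²·(1 − 50/525)·11.8²/50 = 0.178038
  stratum Central: (175/1975)²·(1 − 20/175)·9.7²/20 = 0.0327152
  stratum West: (1275/1975)²·(1 − 29/1275)·7.6²/29 = 0.811191
V̂(x̄_st) = 1.02194
SE(x̄_st) = √1.02194 = 1.01091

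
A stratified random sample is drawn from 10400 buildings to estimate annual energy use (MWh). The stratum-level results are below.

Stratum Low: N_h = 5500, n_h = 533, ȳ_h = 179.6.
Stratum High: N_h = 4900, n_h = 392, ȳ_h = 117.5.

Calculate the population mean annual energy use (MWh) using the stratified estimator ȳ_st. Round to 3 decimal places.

ȳ_st ≈ 150.341

N = Σ N_h = 10400. Stratum weights W_h = N_h/N.
ȳ_st = (5500·179.6 + 4900·117.5) / 10400 = 150.34135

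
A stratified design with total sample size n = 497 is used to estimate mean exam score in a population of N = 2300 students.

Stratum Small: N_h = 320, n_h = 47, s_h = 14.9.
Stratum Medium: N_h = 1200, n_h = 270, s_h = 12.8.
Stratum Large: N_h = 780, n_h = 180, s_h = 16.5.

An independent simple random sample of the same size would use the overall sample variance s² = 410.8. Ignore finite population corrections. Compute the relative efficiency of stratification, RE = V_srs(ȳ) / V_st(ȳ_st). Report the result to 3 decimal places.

V̂(ȳ_st) = Σ W_h² s_h²/n_h, with W_h = N_h/N and N = 2300:
  stratum Small: (320/2300)²·14.9²/47 = 0.0914364
  stratum Medium: (1200/2300)²·12.8²/270 = 0.165182
  stratum Large: (780/2300)²·16.5²/180 = 0.173952
V_st = 0.43057
V_srs = s²/n = 410.8/497 = 0.826559
Relative efficiency = V_srs / V_st = 0.826559/0.43057 = 1.9197

RE ≈ 1.920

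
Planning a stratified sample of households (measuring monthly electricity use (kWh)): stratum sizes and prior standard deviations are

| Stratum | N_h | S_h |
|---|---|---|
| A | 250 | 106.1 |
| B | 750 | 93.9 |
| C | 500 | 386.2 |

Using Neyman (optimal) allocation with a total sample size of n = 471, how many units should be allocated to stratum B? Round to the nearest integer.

Neyman allocation: n_h = n · N_h S_h / Σ N_i S_i, with n = 471.
  stratum A: N_h·S_h = 250·106.1 = 26525.00
  stratum B: N_h·S_h = 750·93.9 = 70425.00
  stratum C: N_h·S_h = 500·386.2 = 193100.00
Σ N_h S_h = 290050.00
n for stratum B = 471·70425.00/290050.00 = 114.360 → 114

114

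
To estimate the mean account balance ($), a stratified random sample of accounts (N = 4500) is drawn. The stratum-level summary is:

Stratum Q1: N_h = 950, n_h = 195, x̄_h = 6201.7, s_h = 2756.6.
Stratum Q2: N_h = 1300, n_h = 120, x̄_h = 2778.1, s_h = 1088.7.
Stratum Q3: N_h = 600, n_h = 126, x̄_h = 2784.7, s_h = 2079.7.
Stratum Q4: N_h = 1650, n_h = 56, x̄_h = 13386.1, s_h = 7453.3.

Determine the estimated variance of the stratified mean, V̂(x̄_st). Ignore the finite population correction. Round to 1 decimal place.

V̂(x̄_st) ≈ 136539.4

V̂(x̄_st) = Σ W_h² s_h²/n_h, with W_h = N_h/N and N = 4500:
  stratum Q1: (950/4500)²·2756.6²/195 = 1736.74
  stratum Q2: (1300/4500)²·1088.7²/120 = 824.322
  stratum Q3: (600/4500)²·2079.7²/126 = 610.251
  stratum Q4: (1650/4500)²·7453.3²/56 = 133368
V̂(x̄_st) = 136539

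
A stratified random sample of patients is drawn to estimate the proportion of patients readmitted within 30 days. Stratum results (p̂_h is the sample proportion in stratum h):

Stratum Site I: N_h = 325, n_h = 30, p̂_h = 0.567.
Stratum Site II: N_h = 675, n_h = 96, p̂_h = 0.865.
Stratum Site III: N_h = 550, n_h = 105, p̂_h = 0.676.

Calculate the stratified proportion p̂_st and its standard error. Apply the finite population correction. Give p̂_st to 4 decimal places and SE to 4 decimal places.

N = 1550; stratum weights W_h = N_h/N.
p̂_st = Σ W_h p̂_h = (325·0.567 + 675·0.865 + 550·0.676)/1550 = 0.73545
V̂(p̂_st) = Σ W_h² (1 − n_h/N_h) p̂_h(1−p̂_h)/(n_h−1):
  stratum Site I: (325/1550)²·(1 − 30/325)·0.567·0.433/29 = 0.000337843
  stratum Site II: (675/1550)²·(1 − 96/675)·0.865·0.135/95 = 0.000199961
  stratum Site III: (550/1550)²·(1 − 105/550)·0.676·0.324/104 = 0.000214545
V̂(p̂_st) = 0.000752349; SE = √V̂ = 0.027429

p̂_st ≈ 0.7355, SE ≈ 0.0274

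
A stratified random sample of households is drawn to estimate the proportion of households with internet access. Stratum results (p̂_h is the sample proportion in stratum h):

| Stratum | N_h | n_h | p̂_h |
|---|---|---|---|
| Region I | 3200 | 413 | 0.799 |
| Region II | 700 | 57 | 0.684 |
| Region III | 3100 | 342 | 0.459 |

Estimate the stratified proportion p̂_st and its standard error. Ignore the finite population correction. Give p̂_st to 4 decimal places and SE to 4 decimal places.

p̂_st ≈ 0.6369, SE ≈ 0.0162

N = 7000; stratum weights W_h = N_h/N.
p̂_st = Σ W_h p̂_h = (3200·0.799 + 700·0.684 + 3100·0.459)/7000 = 0.63693
V̂(p̂_st) = Σ W_h² p̂_h(1−p̂_h)/(n_h−1):
  stratum Region I: (3200/7000)²·0.799·0.201/412 = 8.1461e-05
  stratum Region II: (700/7000)²·0.684·0.316/56 = 3.85971e-05
  stratum Region III: (3100/7000)²·0.459·0.541/341 = 0.000142818
V̂(p̂_st) = 0.000262876; SE = √V̂ = 0.0162135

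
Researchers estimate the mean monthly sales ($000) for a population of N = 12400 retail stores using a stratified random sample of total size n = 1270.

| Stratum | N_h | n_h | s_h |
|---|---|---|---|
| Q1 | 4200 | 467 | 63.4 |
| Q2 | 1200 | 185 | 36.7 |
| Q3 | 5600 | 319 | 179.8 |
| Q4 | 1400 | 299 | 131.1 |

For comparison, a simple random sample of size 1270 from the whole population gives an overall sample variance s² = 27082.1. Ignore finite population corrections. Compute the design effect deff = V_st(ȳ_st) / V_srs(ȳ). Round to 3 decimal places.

V̂(ȳ_st) = Σ W_h² s_h²/n_h, with W_h = N_h/N and N = 12400:
  stratum Q1: (4200/12400)²·63.4²/467 = 0.987454
  stratum Q2: (1200/12400)²·36.7²/185 = 0.0681835
  stratum Q3: (5600/12400)²·179.8²/319 = 20.6691
  stratum Q4: (1400/12400)²·131.1²/299 = 0.732735
V_st = 22.4575
V_srs = s²/n = 27082.1/1270 = 21.3245
deff = V_st / V_srs = 22.4575/21.3245 = 1.0531

deff ≈ 1.053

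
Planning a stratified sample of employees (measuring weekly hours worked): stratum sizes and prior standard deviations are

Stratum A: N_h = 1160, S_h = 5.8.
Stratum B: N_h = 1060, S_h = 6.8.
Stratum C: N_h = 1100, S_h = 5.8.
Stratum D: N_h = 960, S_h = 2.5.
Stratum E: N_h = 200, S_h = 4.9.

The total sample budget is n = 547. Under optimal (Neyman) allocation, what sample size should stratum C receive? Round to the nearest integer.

147

Neyman allocation: n_h = n · N_h S_h / Σ N_i S_i, with n = 547.
  stratum A: N_h·S_h = 1160·5.8 = 6728.00
  stratum B: N_h·S_h = 1060·6.8 = 7208.00
  stratum C: N_h·S_h = 1100·5.8 = 6380.00
  stratum D: N_h·S_h = 960·2.5 = 2400.00
  stratum E: N_h·S_h = 200·4.9 = 980.00
Σ N_h S_h = 23696.00
n for stratum C = 547·6380.00/23696.00 = 147.276 → 147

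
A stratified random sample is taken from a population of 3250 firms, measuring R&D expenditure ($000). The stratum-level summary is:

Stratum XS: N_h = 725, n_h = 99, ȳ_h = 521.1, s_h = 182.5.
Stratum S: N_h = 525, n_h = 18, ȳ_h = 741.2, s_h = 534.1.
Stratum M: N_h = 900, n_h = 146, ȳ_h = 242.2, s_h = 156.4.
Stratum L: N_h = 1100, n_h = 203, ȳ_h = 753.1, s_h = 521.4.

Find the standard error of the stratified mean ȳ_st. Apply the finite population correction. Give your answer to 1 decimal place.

V̂(ȳ_st) = Σ W_h² (1 − n_h/N_h) s_h²/n_h, with W_h = N_h/N and N = 3250:
  stratum XS: (725/3250)²·(1 − 99/725)·182.5²/99 = 14.4556
  stratum S: (525/3250)²·(1 − 18/525)·534.1²/18 = 399.368
  stratum M: (900/3250)²·(1 − 146/900)·156.4²/146 = 10.7639
  stratum L: (1100/3250)²·(1 − 203/1100)·521.4²/203 = 125.102
V̂(ȳ_st) = 549.689
SE(ȳ_st) = √549.689 = 23.4455

SE(ȳ_st) ≈ 23.4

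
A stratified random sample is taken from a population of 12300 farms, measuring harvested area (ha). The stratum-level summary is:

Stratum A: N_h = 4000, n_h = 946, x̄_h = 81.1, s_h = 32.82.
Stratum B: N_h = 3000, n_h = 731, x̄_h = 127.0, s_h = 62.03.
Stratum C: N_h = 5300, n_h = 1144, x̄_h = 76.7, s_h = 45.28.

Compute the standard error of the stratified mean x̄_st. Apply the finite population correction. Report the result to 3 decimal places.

V̂(x̄_st) = Σ W_h² (1 − n_h/N_h) s_h²/n_h, with W_h = N_h/N and N = 12300:
  stratum A: (4000/12300)²·(1 − 946/4000)·32.82²/946 = 0.0919401
  stratum B: (3000/12300)²·(1 − 731/3000)·62.03²/731 = 0.236827
  stratum C: (5300/12300)²·(1 − 1144/5300)·45.28²/1144 = 0.260932
V̂(x̄_st) = 0.5897
SE(x̄_st) = √0.5897 = 0.767919

SE(x̄_st) ≈ 0.768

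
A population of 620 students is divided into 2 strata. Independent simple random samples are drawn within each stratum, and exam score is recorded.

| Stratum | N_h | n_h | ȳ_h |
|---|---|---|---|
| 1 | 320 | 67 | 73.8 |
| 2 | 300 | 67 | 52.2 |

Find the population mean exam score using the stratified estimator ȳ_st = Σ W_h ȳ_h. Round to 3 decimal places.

N = Σ N_h = 620. Stratum weights W_h = N_h/N.
ȳ_st = (320·73.8 + 300·52.2) / 620 = 63.34839

ȳ_st ≈ 63.348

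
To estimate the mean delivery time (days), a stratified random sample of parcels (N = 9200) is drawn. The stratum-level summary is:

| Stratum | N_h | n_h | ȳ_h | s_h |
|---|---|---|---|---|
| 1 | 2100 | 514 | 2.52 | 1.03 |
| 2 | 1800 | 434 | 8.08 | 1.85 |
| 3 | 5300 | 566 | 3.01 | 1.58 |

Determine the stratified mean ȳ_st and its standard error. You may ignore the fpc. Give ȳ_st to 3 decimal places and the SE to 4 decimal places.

ȳ_st ≈ 3.890, SE ≈ 0.0433

ȳ_st = Σ W_h ȳ_h = (2100·2.52 + 1800·8.08 + 5300·3.01)/9200 = 3.89011
V̂(ȳ_st) = Σ W_h² s_h²/n_h, with W_h = N_h/N and N = 9200:
  stratum 1: (2100/9200)²·1.03²/514 = 0.000107541
  stratum 2: (1800/9200)²·1.85²/434 = 0.000301872
  stratum 3: (5300/9200)²·1.58²/566 = 0.00146377
V̂(ȳ_st) = 0.00187319
SE(ȳ_st) = √0.00187319 = 0.0432803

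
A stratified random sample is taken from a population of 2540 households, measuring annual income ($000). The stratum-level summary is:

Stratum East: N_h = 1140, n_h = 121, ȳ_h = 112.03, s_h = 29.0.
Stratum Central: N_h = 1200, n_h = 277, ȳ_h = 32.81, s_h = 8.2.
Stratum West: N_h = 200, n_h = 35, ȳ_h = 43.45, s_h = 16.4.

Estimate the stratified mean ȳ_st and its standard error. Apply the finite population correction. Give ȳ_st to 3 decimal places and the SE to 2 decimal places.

ȳ_st = Σ W_h ȳ_h = (1140·112.03 + 1200·32.81 + 200·43.45)/2540 = 69.20323
V̂(ȳ_st) = Σ W_h² (1 − n_h/N_h) s_h²/n_h, with W_h = N_h/N and N = 2540:
  stratum East: (1140/2540)²·(1 − 121/1140)·29.0²/121 = 1.25148
  stratum Central: (1200/2540)²·(1 − 277/1200)·8.2²/277 = 0.0416738
  stratum West: (200/2540)²·(1 − 35/200)·16.4²/35 = 0.0393067
V̂(ȳ_st) = 1.33246
SE(ȳ_st) = √1.33246 = 1.15432

ȳ_st ≈ 69.203, SE ≈ 1.15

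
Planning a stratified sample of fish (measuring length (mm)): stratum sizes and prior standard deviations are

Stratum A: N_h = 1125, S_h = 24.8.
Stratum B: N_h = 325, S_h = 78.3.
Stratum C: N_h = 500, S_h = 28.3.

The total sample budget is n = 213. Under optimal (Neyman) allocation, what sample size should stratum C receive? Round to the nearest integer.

45

Neyman allocation: n_h = n · N_h S_h / Σ N_i S_i, with n = 213.
  stratum A: N_h·S_h = 1125·24.8 = 27900.00
  stratum B: N_h·S_h = 325·78.3 = 25447.50
  stratum C: N_h·S_h = 500·28.3 = 14150.00
Σ N_h S_h = 67497.50
n for stratum C = 213·14150.00/67497.50 = 44.653 → 45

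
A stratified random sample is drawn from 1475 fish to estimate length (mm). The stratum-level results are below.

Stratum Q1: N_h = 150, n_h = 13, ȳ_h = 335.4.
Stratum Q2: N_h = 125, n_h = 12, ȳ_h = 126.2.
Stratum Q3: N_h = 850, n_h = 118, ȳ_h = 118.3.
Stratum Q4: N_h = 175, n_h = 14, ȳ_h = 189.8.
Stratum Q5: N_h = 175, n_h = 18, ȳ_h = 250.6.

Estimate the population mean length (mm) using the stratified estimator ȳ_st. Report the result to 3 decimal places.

ȳ_st ≈ 165.227

N = Σ N_h = 1475. Stratum weights W_h = N_h/N.
ȳ_st = (150·335.4 + 125·126.2 + 850·118.3 + 175·189.8 + 175·250.6) / 1475 = 165.22712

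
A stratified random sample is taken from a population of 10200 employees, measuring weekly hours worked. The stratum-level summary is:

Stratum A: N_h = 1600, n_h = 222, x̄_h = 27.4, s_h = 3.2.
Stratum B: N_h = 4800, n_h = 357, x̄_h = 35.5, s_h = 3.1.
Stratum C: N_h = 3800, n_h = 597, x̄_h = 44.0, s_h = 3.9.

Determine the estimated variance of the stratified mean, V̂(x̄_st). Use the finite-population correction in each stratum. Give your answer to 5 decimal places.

V̂(x̄_st) ≈ 0.00948

V̂(x̄_st) = Σ W_h² (1 − n_h/N_h) s_h²/n_h, with W_h = N_h/N and N = 10200:
  stratum A: (1600/10200)²·(1 − 222/1600)·3.2²/222 = 0.000977498
  stratum B: (4800/10200)²·(1 − 357/4800)·3.1²/357 = 0.00551788
  stratum C: (3800/10200)²·(1 − 597/3800)·3.9²/597 = 0.00298054
V̂(x̄_st) = 0.00947592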